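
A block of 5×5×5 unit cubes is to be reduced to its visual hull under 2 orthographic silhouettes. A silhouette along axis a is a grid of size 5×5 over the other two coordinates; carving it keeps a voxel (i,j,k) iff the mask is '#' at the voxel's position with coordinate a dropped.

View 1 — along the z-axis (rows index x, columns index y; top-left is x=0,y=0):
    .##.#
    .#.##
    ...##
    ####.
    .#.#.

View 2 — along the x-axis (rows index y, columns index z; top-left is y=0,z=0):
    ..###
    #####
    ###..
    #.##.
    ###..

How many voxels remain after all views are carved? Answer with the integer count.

start: 5×5×5 = 125 voxels
carve view 1 (along z, XY-mask fill 14/25): 70 voxels remain
carve view 2 (along x, YZ-mask fill 17/25): 50 voxels remain

voxel count = 50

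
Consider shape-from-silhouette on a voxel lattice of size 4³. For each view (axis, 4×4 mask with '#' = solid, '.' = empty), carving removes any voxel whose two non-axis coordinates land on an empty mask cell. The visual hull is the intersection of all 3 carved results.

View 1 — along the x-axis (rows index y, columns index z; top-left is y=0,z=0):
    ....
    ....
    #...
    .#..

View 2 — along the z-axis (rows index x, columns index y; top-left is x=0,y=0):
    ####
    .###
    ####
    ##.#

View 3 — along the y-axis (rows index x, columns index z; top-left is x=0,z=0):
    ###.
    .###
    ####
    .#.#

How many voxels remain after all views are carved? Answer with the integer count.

voxel count = 6

before carving: 64 voxels (4×4×4)
  1. axis=0 (YZ plane), |mask|=2  ⇒  voxels=8
  2. axis=2 (XY plane), |mask|=14  ⇒  voxels=7
  3. axis=1 (XZ plane), |mask|=12  ⇒  voxels=6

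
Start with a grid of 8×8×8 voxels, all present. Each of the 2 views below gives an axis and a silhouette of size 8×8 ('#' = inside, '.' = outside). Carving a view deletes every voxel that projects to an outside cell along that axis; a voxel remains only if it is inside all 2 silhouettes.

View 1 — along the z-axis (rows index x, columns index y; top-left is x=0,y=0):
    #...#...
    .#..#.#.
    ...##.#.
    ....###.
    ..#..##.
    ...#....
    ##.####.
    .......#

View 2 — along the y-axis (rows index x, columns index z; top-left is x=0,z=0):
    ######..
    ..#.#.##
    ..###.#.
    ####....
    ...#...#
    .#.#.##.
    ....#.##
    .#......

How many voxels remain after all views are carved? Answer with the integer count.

remaining voxels: 77

before carving: 512 voxels (8×8×8)
[1] z-view keeps 22 columns → grid now 176
[2] y-view keeps 28 columns → grid now 77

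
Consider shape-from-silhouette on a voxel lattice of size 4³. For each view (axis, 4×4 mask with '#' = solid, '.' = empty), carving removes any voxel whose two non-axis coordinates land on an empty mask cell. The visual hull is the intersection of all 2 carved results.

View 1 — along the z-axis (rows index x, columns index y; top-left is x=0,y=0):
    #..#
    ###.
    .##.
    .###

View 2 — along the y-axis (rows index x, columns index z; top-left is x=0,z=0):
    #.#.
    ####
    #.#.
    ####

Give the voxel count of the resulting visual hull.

32 voxels

before carving: 64 voxels (4×4×4)
  1. axis=2 (XY plane), |mask|=10  ⇒  voxels=40
  2. axis=1 (XZ plane), |mask|=12  ⇒  voxels=32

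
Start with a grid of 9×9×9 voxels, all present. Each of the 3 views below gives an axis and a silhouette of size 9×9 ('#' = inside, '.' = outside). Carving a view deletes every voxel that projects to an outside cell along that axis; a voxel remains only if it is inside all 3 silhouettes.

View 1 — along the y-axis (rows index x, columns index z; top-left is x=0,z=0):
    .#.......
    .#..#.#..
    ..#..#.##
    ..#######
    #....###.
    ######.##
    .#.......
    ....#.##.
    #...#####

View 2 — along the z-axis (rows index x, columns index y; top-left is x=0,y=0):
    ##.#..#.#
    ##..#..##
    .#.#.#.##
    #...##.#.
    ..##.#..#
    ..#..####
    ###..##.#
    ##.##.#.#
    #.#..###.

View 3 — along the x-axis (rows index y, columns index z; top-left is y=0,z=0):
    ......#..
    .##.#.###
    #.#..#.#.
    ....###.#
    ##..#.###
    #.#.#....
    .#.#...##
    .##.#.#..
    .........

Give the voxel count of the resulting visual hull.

71 voxels

start: 9×9×9 = 729 voxels
step 1: project along y, AND mask (37/81) → |grid| = 333
step 2: project along z, AND mask (45/81) → |grid| = 178
step 3: project along x, AND mask (32/81) → |grid| = 71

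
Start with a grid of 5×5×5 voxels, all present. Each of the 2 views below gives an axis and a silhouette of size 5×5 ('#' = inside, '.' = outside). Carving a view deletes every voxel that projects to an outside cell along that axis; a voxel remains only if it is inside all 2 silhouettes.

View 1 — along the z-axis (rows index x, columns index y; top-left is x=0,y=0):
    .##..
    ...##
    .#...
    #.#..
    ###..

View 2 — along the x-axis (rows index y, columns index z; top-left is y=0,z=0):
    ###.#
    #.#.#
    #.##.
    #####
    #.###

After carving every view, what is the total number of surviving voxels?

35 voxels

initial block: 5^3 = 125
  1. axis=2 (XY plane), |mask|=10  ⇒  voxels=50
  2. axis=0 (YZ plane), |mask|=19  ⇒  voxels=35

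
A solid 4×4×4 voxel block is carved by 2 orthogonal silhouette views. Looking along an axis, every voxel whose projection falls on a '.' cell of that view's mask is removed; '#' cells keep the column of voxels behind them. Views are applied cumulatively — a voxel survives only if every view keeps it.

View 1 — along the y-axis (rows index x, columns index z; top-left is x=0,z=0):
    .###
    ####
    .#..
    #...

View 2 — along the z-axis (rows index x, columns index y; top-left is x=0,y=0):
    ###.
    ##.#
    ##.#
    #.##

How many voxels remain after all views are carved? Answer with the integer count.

remaining voxels: 27

before carving: 64 voxels (4×4×4)
  1. axis=1 (XZ plane), |mask|=9  ⇒  voxels=36
  2. axis=2 (XY plane), |mask|=12  ⇒  voxels=27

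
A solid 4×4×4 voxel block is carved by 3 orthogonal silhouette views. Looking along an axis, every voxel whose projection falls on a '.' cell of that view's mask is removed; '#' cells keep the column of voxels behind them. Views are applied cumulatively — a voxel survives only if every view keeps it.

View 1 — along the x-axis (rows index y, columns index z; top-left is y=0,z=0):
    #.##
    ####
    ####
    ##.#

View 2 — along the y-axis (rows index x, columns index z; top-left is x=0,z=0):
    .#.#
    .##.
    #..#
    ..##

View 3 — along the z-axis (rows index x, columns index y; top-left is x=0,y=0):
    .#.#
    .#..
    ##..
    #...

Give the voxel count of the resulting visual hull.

voxel count = 12

before carving: 64 voxels (4×4×4)
step 1: project along x, AND mask (14/16) → |grid| = 56
step 2: project along y, AND mask (8/16) → |grid| = 28
step 3: project along z, AND mask (6/16) → |grid| = 12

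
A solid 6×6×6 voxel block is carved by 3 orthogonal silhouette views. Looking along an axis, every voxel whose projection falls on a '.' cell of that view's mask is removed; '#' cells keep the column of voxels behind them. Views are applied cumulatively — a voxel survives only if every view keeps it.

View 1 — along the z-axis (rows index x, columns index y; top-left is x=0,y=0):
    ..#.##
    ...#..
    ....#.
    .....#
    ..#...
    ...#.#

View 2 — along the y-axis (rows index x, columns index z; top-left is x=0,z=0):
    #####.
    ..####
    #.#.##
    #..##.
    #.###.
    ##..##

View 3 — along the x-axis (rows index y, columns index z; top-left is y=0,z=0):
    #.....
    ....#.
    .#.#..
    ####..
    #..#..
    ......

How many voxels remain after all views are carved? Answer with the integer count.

before carving: 216 voxels (6×6×6)
V1 z: intersect with XY mask (9 set) -- 54 left
V2 y: intersect with XZ mask (24 set) -- 38 left
V3 x: intersect with YZ mask (10 set) -- 10 left

10 voxels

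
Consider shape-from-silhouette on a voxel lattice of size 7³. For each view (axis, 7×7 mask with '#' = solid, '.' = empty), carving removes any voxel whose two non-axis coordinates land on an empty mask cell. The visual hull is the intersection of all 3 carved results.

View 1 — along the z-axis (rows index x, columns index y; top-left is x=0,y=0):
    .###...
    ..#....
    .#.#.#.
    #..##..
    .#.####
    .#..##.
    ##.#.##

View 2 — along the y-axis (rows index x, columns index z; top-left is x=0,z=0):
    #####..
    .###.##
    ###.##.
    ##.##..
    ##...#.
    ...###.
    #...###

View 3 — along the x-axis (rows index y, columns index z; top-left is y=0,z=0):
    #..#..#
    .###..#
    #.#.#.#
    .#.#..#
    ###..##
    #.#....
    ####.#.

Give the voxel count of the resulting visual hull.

full grid |V| = 343
after view 1 [z-axis, 23 of 49 cells solid] → remaining = 161
after view 2 [y-axis, 29 of 49 cells solid] → remaining = 91
after view 3 [x-axis, 26 of 49 cells solid] → remaining = 39

39 voxels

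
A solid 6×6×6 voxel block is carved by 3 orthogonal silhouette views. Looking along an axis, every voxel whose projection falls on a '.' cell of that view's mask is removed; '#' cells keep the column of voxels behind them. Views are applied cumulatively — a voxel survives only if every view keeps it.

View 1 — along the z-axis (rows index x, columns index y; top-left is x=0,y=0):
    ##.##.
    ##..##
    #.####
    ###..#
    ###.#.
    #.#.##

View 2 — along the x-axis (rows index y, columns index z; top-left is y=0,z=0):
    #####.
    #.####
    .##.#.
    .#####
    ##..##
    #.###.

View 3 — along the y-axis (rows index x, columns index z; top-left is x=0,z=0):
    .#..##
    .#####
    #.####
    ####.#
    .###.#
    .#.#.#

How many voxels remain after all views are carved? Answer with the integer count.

start: 6×6×6 = 216 voxels
[1] z-view keeps 25 columns → grid now 150
[2] x-view keeps 26 columns → grid now 108
[3] y-view keeps 25 columns → grid now 70

|visual hull| = 70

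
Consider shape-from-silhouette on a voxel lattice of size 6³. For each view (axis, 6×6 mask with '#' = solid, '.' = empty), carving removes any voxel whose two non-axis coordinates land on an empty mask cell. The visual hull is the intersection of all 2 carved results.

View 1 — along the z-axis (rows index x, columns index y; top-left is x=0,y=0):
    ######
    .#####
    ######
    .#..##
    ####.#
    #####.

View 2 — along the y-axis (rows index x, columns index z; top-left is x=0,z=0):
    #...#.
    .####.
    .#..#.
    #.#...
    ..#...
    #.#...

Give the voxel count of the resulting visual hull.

full grid |V| = 216
[1] z-view keeps 30 columns → grid now 180
[2] y-view keeps 13 columns → grid now 65

|visual hull| = 65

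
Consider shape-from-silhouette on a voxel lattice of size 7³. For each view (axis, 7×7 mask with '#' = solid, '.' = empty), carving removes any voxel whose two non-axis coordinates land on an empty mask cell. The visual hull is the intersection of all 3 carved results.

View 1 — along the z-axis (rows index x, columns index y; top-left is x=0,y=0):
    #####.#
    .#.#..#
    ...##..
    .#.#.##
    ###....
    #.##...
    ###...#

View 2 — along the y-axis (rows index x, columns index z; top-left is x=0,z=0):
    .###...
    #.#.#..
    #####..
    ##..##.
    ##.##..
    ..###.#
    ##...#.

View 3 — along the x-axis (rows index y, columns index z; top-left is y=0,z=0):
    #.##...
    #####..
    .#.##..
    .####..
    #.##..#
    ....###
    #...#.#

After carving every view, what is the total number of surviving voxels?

before carving: 343 voxels (7×7×7)
after view 1 [z-axis, 25 of 49 cells solid] → remaining = 175
after view 2 [y-axis, 26 of 49 cells solid] → remaining = 89
after view 3 [x-axis, 25 of 49 cells solid] → remaining = 56

56 voxels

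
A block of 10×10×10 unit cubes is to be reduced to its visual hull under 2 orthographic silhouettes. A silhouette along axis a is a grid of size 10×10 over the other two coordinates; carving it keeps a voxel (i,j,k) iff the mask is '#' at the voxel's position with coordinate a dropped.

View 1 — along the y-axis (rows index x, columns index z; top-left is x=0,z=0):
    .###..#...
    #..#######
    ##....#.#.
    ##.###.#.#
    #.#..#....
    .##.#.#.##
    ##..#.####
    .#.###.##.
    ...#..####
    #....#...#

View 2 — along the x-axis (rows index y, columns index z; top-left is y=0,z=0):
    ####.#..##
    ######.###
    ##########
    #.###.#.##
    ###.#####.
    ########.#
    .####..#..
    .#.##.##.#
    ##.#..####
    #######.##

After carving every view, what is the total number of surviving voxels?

remaining voxels: 408

full grid |V| = 1000
carve view 1 (along y, XZ-mask fill 53/100): 530 voxels remain
carve view 2 (along x, YZ-mask fill 77/100): 408 voxels remain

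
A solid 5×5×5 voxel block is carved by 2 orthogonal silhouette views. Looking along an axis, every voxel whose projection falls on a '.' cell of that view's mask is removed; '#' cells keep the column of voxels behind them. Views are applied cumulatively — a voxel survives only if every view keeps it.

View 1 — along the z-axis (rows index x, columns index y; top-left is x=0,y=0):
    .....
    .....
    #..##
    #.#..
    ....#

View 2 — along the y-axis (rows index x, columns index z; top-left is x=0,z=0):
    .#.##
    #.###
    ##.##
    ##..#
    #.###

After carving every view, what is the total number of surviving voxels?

before carving: 125 voxels (5×5×5)
after view 1 [z-axis, 6 of 25 cells solid] → remaining = 30
after view 2 [y-axis, 18 of 25 cells solid] → remaining = 22

voxel count = 22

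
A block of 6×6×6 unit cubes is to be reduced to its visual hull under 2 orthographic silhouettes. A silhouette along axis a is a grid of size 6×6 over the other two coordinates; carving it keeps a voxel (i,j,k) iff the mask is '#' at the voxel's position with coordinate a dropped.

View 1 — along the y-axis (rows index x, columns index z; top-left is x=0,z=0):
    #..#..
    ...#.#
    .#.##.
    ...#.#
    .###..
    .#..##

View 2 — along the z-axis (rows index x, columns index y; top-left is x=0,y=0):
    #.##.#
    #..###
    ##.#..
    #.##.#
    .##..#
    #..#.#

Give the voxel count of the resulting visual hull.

start: 6×6×6 = 216 voxels
V1 y: intersect with XZ mask (15 set) -- 90 left
V2 z: intersect with XY mask (21 set) -- 51 left

51 voxels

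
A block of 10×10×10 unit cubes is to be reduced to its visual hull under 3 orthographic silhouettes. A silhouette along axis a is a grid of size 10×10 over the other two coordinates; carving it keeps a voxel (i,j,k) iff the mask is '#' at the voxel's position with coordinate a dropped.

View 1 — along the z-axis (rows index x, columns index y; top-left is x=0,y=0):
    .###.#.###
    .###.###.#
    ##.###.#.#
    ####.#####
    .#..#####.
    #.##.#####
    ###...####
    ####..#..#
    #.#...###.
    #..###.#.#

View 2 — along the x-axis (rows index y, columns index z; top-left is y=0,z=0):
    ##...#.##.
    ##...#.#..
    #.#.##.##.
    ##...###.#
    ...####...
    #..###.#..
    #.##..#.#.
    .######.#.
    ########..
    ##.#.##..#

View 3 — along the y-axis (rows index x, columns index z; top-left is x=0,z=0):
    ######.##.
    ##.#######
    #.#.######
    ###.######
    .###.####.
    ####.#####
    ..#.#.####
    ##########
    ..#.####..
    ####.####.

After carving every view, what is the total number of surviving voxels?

|visual hull| = 313

full grid |V| = 1000
  1. axis=2 (XY plane), |mask|=68  ⇒  voxels=680
  2. axis=0 (YZ plane), |mask|=56  ⇒  voxels=388
  3. axis=1 (XZ plane), |mask|=79  ⇒  voxels=313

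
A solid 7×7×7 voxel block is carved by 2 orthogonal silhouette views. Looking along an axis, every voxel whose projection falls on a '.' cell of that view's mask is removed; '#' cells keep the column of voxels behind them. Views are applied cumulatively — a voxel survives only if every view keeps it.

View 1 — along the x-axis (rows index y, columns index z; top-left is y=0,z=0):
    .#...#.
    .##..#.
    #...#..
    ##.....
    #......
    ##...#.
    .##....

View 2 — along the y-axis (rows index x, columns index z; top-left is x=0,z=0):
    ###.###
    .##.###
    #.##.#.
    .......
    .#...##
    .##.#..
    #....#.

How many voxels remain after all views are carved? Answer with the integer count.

start: 7×7×7 = 343 voxels
step 1: project along x, AND mask (15/49) → |grid| = 105
step 2: project along y, AND mask (23/49) → |grid| = 58

|visual hull| = 58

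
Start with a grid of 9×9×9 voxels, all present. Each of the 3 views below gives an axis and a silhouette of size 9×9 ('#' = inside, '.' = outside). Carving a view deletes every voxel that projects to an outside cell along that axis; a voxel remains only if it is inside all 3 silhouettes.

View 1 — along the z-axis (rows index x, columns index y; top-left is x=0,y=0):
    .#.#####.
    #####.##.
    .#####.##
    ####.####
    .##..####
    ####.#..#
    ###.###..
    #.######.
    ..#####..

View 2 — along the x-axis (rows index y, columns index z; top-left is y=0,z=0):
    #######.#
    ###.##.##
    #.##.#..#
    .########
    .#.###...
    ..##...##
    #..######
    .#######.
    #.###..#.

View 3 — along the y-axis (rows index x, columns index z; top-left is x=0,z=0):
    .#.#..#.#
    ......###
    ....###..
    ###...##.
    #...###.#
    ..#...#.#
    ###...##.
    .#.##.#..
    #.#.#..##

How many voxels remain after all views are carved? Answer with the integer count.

voxel count = 149

full grid |V| = 729
after view 1 [z-axis, 58 of 81 cells solid] → remaining = 522
after view 2 [x-axis, 55 of 81 cells solid] → remaining = 352
after view 3 [y-axis, 37 of 81 cells solid] → remaining = 149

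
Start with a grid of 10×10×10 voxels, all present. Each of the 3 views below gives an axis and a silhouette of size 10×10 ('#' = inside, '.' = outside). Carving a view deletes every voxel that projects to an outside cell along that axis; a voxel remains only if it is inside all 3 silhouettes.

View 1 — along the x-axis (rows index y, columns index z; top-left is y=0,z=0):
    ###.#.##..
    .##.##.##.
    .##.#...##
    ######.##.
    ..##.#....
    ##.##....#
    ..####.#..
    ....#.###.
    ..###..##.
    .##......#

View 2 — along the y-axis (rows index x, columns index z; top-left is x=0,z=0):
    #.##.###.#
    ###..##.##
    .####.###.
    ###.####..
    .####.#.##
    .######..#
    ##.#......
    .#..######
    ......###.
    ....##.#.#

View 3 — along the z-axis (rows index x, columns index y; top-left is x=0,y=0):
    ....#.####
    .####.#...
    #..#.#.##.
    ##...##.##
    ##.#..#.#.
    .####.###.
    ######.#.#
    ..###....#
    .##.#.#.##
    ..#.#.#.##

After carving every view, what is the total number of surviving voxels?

start: 10×10×10 = 1000 voxels
[1] x-view keeps 50 columns → grid now 500
[2] y-view keeps 59 columns → grid now 294
[3] z-view keeps 56 columns → grid now 161

voxel count = 161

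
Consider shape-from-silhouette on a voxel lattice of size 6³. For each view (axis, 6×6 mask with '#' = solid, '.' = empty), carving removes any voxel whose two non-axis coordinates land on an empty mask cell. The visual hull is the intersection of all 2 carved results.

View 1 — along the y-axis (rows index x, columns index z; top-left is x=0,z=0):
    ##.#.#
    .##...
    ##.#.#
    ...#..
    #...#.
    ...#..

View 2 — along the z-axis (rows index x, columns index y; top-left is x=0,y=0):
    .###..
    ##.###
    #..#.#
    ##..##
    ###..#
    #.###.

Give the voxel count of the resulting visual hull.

remaining voxels: 50

before carving: 216 voxels (6×6×6)
carve view 1 (along y, XZ-mask fill 14/36): 84 voxels remain
carve view 2 (along z, XY-mask fill 23/36): 50 voxels remain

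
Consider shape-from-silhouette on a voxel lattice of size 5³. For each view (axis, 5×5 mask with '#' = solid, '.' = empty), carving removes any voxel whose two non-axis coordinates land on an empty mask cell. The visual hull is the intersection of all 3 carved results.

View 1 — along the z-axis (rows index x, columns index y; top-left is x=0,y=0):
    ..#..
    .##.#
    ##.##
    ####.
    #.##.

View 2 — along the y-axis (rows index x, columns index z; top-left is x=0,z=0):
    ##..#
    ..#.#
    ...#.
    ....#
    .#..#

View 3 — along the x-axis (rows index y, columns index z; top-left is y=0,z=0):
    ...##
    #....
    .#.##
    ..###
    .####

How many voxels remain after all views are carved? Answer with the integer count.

remaining voxels: 15

before carving: 125 voxels (5×5×5)
  1. axis=2 (XY plane), |mask|=15  ⇒  voxels=75
  2. axis=1 (XZ plane), |mask|=9  ⇒  voxels=23
  3. axis=0 (YZ plane), |mask|=13  ⇒  voxels=15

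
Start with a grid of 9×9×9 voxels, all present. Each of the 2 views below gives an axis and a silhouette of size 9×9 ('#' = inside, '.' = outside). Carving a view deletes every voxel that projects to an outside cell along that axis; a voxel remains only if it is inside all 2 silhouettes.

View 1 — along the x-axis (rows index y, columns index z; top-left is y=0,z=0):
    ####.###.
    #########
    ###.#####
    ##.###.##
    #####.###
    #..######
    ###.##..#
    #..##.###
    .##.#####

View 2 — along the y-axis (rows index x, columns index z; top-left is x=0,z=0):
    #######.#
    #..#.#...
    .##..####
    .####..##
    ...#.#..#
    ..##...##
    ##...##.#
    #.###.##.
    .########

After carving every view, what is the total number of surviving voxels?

start: 9×9×9 = 729 voxels
after view 1 [x-axis, 65 of 81 cells solid] → remaining = 585
after view 2 [y-axis, 49 of 81 cells solid] → remaining = 350

|visual hull| = 350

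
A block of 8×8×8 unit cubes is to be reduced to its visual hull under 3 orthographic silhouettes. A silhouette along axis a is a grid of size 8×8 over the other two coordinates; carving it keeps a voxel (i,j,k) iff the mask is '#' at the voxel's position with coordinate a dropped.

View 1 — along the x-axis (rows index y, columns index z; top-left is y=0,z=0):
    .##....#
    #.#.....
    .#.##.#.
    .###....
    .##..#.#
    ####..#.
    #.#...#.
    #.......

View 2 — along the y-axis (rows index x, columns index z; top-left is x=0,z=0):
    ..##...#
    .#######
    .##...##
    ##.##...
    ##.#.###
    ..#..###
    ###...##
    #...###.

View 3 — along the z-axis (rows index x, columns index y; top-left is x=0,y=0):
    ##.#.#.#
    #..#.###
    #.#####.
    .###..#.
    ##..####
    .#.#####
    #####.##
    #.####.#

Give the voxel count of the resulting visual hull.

full grid |V| = 512
step 1: project along x, AND mask (25/64) → |grid| = 200
step 2: project along y, AND mask (37/64) → |grid| = 120
step 3: project along z, AND mask (45/64) → |grid| = 85

85 voxels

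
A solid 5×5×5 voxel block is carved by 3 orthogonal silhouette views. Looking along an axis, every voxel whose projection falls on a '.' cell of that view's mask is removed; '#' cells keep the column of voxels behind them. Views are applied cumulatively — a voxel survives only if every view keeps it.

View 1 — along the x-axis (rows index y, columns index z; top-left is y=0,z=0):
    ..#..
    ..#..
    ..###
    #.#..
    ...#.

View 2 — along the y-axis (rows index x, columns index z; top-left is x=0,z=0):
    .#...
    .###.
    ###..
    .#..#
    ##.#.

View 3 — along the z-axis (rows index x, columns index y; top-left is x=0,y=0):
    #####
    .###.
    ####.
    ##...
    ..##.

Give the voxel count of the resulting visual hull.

full grid |V| = 125
after view 1 [x-axis, 8 of 25 cells solid] → remaining = 40
after view 2 [y-axis, 12 of 25 cells solid] → remaining = 15
after view 3 [z-axis, 16 of 25 cells solid] → remaining = 11

voxel count = 11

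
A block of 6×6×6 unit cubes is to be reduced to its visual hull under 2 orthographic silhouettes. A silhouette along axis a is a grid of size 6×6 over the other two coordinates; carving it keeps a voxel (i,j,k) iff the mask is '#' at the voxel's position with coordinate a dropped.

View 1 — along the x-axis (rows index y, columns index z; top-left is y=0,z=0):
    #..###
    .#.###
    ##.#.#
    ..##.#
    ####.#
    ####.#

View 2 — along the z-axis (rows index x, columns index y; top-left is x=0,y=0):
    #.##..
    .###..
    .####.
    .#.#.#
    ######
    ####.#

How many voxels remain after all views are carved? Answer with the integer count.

remaining voxels: 95

full grid |V| = 216
step 1: project along x, AND mask (25/36) → |grid| = 150
step 2: project along z, AND mask (24/36) → |grid| = 95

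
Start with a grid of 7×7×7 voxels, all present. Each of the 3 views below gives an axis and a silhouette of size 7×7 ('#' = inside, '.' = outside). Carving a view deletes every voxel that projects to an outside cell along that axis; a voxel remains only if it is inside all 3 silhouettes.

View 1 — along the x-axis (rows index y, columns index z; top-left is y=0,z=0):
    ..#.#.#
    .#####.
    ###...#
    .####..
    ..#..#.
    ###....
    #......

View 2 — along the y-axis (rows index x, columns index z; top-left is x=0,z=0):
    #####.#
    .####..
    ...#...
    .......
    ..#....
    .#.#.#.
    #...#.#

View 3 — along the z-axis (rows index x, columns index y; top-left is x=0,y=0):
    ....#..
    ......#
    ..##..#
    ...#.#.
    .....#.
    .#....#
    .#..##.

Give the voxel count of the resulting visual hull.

voxel count = 8

full grid |V| = 343
step 1: project along x, AND mask (22/49) → |grid| = 154
step 2: project along y, AND mask (18/49) → |grid| = 59
step 3: project along z, AND mask (13/49) → |grid| = 8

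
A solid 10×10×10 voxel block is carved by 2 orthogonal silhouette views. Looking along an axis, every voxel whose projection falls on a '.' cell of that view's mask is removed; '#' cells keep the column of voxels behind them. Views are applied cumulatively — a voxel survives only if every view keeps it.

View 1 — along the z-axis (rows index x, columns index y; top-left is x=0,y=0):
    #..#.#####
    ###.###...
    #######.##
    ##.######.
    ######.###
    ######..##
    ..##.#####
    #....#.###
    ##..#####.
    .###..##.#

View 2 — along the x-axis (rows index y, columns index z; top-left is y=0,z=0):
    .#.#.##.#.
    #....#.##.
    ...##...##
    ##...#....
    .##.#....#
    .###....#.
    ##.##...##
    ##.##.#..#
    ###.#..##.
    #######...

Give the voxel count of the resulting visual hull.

354 voxels

start: 10×10×10 = 1000 voxels
carve view 1 (along z, XY-mask fill 72/100): 720 voxels remain
carve view 2 (along x, YZ-mask fill 49/100): 354 voxels remain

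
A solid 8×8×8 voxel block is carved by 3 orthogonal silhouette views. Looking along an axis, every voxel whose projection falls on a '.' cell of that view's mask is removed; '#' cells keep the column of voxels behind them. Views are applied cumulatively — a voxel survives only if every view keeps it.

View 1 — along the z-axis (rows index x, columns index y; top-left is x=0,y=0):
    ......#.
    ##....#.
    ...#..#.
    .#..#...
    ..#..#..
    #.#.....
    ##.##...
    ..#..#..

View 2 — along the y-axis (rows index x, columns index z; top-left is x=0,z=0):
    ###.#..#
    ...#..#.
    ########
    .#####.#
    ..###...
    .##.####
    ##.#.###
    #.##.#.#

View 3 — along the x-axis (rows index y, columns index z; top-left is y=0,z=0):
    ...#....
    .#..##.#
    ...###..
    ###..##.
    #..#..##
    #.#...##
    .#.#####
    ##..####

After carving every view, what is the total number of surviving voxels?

voxel count = 45

initial block: 8^3 = 512
V1 z: intersect with XY mask (18 set) -- 144 left
V2 y: intersect with XZ mask (41 set) -- 91 left
V3 x: intersect with YZ mask (33 set) -- 45 left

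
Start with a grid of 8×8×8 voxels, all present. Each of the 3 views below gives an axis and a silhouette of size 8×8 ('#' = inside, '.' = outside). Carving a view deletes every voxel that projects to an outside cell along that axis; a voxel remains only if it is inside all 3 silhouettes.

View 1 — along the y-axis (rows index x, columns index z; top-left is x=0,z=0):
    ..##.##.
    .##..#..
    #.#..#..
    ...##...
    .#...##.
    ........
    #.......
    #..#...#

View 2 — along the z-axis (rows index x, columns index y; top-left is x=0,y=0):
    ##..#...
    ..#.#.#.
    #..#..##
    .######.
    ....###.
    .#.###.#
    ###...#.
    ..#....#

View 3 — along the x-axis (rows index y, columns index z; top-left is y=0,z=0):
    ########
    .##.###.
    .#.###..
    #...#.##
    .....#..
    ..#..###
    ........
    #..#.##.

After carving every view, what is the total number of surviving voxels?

initial block: 8^3 = 512
  1. axis=1 (XZ plane), |mask|=19  ⇒  voxels=152
  2. axis=2 (XY plane), |mask|=30  ⇒  voxels=64
  3. axis=0 (YZ plane), |mask|=30  ⇒  voxels=28

28 voxels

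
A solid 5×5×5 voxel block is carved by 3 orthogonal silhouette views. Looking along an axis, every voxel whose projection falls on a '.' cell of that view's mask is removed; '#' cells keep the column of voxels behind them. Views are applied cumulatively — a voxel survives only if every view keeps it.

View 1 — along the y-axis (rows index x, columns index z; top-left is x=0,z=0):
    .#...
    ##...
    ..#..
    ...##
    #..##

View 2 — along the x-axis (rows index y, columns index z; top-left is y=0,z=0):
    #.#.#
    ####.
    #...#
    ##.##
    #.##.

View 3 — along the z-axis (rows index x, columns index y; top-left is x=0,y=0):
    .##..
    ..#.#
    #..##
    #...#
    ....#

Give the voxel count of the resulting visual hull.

full grid |V| = 125
carve view 1 (along y, XZ-mask fill 9/25): 45 voxels remain
carve view 2 (along x, YZ-mask fill 16/25): 29 voxels remain
carve view 3 (along z, XY-mask fill 10/25): 9 voxels remain

|visual hull| = 9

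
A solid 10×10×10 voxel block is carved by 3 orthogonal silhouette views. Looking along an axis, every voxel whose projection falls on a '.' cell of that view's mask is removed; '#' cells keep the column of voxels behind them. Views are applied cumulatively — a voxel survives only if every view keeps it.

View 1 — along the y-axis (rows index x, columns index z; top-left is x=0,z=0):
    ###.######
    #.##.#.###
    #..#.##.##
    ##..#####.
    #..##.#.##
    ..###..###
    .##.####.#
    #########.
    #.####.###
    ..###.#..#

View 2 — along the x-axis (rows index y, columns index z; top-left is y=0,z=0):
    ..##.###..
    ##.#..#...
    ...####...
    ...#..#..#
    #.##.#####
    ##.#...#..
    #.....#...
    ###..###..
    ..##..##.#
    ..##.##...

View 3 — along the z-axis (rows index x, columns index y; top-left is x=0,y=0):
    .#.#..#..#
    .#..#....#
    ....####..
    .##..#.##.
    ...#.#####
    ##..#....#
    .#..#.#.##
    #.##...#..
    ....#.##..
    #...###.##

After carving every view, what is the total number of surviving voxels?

before carving: 1000 voxels (10×10×10)
  1. axis=1 (XZ plane), |mask|=70  ⇒  voxels=700
  2. axis=0 (YZ plane), |mask|=45  ⇒  voxels=311
  3. axis=2 (XY plane), |mask|=44  ⇒  voxels=136

voxel count = 136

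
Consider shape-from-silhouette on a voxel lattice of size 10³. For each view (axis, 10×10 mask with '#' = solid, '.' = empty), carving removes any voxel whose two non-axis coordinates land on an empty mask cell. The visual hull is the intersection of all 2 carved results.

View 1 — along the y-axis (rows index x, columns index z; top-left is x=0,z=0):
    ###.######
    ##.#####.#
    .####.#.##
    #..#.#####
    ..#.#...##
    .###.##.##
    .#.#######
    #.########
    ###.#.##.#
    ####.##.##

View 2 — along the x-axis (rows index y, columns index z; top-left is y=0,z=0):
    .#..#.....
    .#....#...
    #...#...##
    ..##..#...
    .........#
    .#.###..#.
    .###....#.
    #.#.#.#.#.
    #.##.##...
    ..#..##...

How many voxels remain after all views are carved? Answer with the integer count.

voxel count = 255

before carving: 1000 voxels (10×10×10)
  1. axis=1 (XZ plane), |mask|=74  ⇒  voxels=740
  2. axis=0 (YZ plane), |mask|=34  ⇒  voxels=255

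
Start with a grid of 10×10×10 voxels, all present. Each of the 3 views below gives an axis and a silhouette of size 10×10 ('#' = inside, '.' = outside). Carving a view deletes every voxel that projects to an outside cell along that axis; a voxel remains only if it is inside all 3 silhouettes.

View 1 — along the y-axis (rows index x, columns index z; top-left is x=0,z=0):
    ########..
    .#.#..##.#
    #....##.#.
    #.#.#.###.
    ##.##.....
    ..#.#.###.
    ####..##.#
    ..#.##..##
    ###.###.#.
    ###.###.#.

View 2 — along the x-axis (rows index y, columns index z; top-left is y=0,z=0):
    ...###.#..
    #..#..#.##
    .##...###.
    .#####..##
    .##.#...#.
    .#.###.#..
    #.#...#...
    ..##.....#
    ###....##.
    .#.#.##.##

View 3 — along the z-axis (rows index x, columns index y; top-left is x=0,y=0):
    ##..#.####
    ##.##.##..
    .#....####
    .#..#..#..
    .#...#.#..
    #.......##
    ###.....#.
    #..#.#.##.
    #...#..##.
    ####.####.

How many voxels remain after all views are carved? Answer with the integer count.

before carving: 1000 voxels (10×10×10)
[1] y-view keeps 58 columns → grid now 580
[2] x-view keeps 47 columns → grid now 271
[3] z-view keeps 48 columns → grid now 128

voxel count = 128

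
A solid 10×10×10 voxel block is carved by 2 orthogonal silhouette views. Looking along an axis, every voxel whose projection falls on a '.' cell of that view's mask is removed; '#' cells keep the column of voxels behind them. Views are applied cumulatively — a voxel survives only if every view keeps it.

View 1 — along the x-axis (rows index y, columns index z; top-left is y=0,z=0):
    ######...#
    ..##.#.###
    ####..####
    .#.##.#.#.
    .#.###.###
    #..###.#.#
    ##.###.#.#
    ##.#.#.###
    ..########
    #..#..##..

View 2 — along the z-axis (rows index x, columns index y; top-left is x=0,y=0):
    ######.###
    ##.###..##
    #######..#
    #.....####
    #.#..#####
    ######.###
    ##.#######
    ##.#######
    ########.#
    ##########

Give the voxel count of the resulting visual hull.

full grid |V| = 1000
carve view 1 (along x, YZ-mask fill 65/100): 650 voxels remain
carve view 2 (along z, XY-mask fill 82/100): 525 voxels remain

remaining voxels: 525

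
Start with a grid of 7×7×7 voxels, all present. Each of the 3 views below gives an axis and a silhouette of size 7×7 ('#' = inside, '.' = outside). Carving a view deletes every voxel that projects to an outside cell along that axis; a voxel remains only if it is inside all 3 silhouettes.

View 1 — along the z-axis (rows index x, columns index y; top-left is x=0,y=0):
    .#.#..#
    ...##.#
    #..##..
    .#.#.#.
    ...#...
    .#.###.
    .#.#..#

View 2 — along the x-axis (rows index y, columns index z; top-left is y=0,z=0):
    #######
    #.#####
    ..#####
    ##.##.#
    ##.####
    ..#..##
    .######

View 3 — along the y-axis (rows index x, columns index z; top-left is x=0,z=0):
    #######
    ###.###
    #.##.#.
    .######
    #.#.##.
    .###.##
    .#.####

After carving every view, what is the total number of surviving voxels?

full grid |V| = 343
carve view 1 (along z, XY-mask fill 20/49): 140 voxels remain
carve view 2 (along x, YZ-mask fill 38/49): 108 voxels remain
carve view 3 (along y, XZ-mask fill 37/49): 81 voxels remain

remaining voxels: 81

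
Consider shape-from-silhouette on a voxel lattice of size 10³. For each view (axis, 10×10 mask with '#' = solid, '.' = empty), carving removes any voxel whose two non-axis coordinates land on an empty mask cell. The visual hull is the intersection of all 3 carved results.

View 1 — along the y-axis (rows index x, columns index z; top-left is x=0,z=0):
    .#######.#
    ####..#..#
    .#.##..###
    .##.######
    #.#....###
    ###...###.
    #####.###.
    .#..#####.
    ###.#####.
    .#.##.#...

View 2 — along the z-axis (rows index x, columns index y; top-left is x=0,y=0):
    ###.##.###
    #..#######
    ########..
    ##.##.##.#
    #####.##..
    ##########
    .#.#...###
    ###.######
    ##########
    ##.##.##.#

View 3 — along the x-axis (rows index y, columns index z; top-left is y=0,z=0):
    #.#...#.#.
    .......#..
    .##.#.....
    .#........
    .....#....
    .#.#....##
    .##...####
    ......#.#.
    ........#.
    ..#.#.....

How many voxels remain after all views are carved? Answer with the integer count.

remaining voxels: 136

initial block: 10^3 = 1000
step 1: project along y, AND mask (65/100) → |grid| = 650
step 2: project along z, AND mask (79/100) → |grid| = 513
step 3: project along x, AND mask (25/100) → |grid| = 136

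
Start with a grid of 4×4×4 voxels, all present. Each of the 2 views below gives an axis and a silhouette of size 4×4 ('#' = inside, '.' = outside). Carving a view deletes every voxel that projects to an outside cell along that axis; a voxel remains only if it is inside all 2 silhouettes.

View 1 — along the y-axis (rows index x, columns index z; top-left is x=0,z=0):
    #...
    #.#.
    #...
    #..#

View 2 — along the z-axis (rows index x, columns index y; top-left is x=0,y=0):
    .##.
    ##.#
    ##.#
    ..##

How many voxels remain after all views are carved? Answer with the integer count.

|visual hull| = 15

initial block: 4^3 = 64
after view 1 [y-axis, 6 of 16 cells solid] → remaining = 24
after view 2 [z-axis, 10 of 16 cells solid] → remaining = 15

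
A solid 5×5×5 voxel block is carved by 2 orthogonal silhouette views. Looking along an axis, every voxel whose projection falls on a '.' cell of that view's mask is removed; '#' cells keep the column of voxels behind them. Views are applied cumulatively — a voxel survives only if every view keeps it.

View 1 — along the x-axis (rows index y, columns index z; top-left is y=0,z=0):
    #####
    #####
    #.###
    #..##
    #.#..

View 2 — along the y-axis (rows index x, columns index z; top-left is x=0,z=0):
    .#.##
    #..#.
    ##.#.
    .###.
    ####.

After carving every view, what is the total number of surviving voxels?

remaining voxels: 55

before carving: 125 voxels (5×5×5)
step 1: project along x, AND mask (19/25) → |grid| = 95
step 2: project along y, AND mask (15/25) → |grid| = 55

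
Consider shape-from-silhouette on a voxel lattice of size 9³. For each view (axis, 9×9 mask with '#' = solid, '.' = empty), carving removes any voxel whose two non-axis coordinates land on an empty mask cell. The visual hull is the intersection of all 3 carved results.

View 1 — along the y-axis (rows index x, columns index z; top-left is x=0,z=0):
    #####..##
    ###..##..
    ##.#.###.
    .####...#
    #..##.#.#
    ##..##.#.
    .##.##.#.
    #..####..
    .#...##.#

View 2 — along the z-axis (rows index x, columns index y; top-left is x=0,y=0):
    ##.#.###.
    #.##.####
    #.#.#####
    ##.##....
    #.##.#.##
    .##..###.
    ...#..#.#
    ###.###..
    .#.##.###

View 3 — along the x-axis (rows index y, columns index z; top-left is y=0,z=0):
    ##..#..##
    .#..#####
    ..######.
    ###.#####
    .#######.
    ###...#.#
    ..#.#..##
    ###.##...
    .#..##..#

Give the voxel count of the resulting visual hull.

159 voxels

initial block: 9^3 = 729
step 1: project along y, AND mask (47/81) → |grid| = 423
step 2: project along z, AND mask (50/81) → |grid| = 263
step 3: project along x, AND mask (50/81) → |grid| = 159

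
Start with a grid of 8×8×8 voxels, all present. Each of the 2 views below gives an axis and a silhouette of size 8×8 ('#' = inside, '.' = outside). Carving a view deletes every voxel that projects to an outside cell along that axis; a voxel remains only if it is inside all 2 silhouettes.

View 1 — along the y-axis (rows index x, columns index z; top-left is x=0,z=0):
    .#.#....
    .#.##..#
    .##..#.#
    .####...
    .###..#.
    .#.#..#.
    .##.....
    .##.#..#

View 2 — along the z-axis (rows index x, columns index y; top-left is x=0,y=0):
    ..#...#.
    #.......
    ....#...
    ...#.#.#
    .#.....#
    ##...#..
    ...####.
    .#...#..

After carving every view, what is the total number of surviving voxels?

full grid |V| = 512
V1 y: intersect with XZ mask (27 set) -- 216 left
V2 z: intersect with XY mask (18 set) -- 57 left

voxel count = 57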